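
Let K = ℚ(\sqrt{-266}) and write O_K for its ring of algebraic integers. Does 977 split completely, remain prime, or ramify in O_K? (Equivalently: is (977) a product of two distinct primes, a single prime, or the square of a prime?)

977 remains inert

Since -266 ≢ 1 mod 4, the ring of integers is ℤ[√-266] with discriminant 4·(-266) = -1064.
977 ∤ -1064, so 977 is unramified.
(-266/977) = 711^488 mod 977 = 976, giving Legendre symbol -1.
d is a non-residue mod p, hence 977 remains inert in O_K.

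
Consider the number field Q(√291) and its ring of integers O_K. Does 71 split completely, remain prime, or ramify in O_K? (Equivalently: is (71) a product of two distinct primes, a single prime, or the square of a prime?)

71 remains inert

291 mod 4 = 3, hence disc K = 4·291 = 1164 and O_K = ℤ[√291].
disc(K) = 1164 is not divisible by 71; 71 is unramified.
(291/71) = 7^35 mod 71 = 70, giving Legendre symbol -1.
Legendre symbol -1 ⇒ 71 is inert.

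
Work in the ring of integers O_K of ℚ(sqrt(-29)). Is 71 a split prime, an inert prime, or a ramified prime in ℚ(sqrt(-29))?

-29 mod 4 = 3, hence disc K = 4·(-29) = -116 and O_K = ℤ[√-29].
71 ∤ -116, so 71 is unramified.
(-29/71) = 42^35 mod 71 = 70, giving Legendre symbol -1.
d is a non-residue mod p, hence 71 remains inert in O_K.

remains prime (inert)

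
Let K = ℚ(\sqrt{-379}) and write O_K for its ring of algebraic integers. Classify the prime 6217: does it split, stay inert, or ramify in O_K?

d = -379 ≡ 1 (mod 4), so O_K = ℤ[(1+√-379)/2] and disc(K) = d = -379.
Since gcd(6217, -379) = 1 the prime 6217 does not ramify.
Compute (-379/6217) via Euler: 5838^((6217-1)/2) mod 6217 = 6216, so (-379/6217) = -1.
Legendre symbol -1 ⇒ 6217 is inert.

inert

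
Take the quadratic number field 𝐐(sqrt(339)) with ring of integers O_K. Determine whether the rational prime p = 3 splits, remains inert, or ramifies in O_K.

d = 339 ≡ 3 (mod 4), so O_K = ℤ[√339] and disc(K) = 4d = 1356.
3 divides disc(K) = 1356, so 3 ramifies.

p ramifies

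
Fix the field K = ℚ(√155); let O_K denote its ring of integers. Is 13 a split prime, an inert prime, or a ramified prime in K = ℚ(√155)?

d = 155 ≡ 3 (mod 4), so O_K = ℤ[√155] and disc(K) = 4d = 620.
disc(K) = 620 is not divisible by 13; 13 is unramified.
Euler's criterion: 155^6 mod 13 = 1. Thus (155|13) = 1.
Legendre symbol 1 ⇒ 13 is split.

split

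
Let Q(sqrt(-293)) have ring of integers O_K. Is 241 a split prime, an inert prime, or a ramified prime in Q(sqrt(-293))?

inert

Since -293 ≢ 1 mod 4, the ring of integers is ℤ[√-293] with discriminant 4·(-293) = -1172.
241 ∤ -1172, so 241 is unramified.
Euler's criterion: (-293)^120 mod 241 = 240. Thus (-293|241) = -1.
d is a non-residue mod p, hence 241 remains inert in O_K.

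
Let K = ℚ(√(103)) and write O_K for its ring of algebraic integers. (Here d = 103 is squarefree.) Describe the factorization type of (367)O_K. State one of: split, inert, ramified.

Since 103 ≢ 1 mod 4, the ring of integers is ℤ[√103] with discriminant 4·103 = 412.
367 ∤ 412, so 367 is unramified.
Euler's criterion: 103^183 mod 367 = 366. Thus (103|367) = -1.
Legendre symbol -1 ⇒ 367 is inert.

inert — (367) stays prime in O_K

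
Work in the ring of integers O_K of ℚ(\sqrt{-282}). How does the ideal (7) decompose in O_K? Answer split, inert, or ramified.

inert

d = -282 ≡ 2 (mod 4), so O_K = ℤ[√-282] and disc(K) = 4d = -1128.
Since gcd(7, -1128) = 1 the prime 7 does not ramify.
Legendre symbol by Euler's criterion: (-282/7) ≡ (-282)^3 ≡ 6 (mod 7), i.e. (-282/7) = -1.
d is a non-residue mod p, hence 7 remains inert in O_K.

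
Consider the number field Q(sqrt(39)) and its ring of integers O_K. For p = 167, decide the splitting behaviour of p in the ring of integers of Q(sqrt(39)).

Since 39 ≢ 1 mod 4, the ring of integers is ℤ[√39] with discriminant 4·39 = 156.
Since gcd(167, 156) = 1 the prime 167 does not ramify.
Euler's criterion: 39^83 mod 167 = 166. Thus (39|167) = -1.
Legendre symbol -1 ⇒ 167 is inert.

167 remains inert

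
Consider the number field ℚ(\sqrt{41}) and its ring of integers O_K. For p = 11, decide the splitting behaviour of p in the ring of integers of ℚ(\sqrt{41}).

41 mod 4 = 1, hence disc K = 41 and O_K = ℤ[(1+√41)/2].
Since gcd(11, 41) = 1 the prime 11 does not ramify.
Euler's criterion: 41^5 mod 11 = 10. Thus (41|11) = -1.
(41/11) = -1, so 11 is inert.

inert — (11) stays prime in O_K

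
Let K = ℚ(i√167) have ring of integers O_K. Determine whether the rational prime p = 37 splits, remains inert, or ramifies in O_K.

d = -167 ≡ 1 (mod 4), so O_K = ℤ[(1+√-167)/2] and disc(K) = d = -167.
disc(K) = -167 is not divisible by 37; 37 is unramified.
Legendre symbol by Euler's criterion: (-167/37) ≡ (-167)^18 ≡ 36 (mod 37), i.e. (-167/37) = -1.
(-167/37) = -1, so 37 is inert.

inert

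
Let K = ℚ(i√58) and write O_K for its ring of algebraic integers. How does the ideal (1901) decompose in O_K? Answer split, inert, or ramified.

d = -58 ≡ 2 (mod 4), so O_K = ℤ[√-58] and disc(K) = 4d = -232.
Since gcd(1901, -232) = 1 the prime 1901 does not ramify.
Euler's criterion: (-58)^950 mod 1901 = 1900. Thus (-58|1901) = -1.
(-58/1901) = -1, so 1901 is inert.

1901 remains inert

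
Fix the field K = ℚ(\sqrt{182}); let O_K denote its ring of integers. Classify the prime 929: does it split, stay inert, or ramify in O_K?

d = 182 ≡ 2 (mod 4), so O_K = ℤ[√182] and disc(K) = 4d = 728.
Since gcd(929, 728) = 1 the prime 929 does not ramify.
(182/929) = 182^464 mod 929 = 1, giving Legendre symbol 1.
Legendre symbol 1 ⇒ 929 is split.

split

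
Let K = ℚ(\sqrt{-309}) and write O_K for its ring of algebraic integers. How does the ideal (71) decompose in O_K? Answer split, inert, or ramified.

inert

-309 mod 4 = 3, hence disc K = 4·(-309) = -1236 and O_K = ℤ[√-309].
disc(K) = -1236 is not divisible by 71; 71 is unramified.
Legendre symbol by Euler's criterion: (-309/71) ≡ (-309)^35 ≡ 70 (mod 71), i.e. (-309/71) = -1.
(-309/71) = -1, so 71 is inert.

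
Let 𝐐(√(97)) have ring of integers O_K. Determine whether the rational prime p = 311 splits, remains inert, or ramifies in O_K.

97 mod 4 = 1, hence disc K = 97 and O_K = ℤ[(1+√97)/2].
Since gcd(311, 97) = 1 the prime 311 does not ramify.
(97/311) = 97^155 mod 311 = 310, giving Legendre symbol -1.
(97/311) = -1, so 311 is inert.

inert — (311) stays prime in O_K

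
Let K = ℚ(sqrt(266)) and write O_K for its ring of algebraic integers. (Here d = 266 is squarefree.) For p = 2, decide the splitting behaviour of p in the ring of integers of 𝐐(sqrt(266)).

d = 266 ≡ 2 (mod 4), so O_K = ℤ[√266] and disc(K) = 4d = 1064.
Ramification test: 2 | 1064. The prime 2 ramifies in K.

2 is ramified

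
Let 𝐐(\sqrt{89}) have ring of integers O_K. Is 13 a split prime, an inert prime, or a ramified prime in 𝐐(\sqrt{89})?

remains prime (inert)

Since 89 ≡ 1 mod 4, the ring of integers is ℤ[(1+√89)/2] with discriminant 89.
Since gcd(13, 89) = 1 the prime 13 does not ramify.
Euler's criterion: 89^6 mod 13 = 12. Thus (89|13) = -1.
d is a non-residue mod p, hence 13 remains inert in O_K.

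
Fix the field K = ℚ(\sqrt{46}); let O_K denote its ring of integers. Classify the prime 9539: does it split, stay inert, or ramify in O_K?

Since 46 ≢ 1 mod 4, the ring of integers is ℤ[√46] with discriminant 4·46 = 184.
disc(K) = 184 is not divisible by 9539; 9539 is unramified.
Euler's criterion: 46^4769 mod 9539 = 9538. Thus (46|9539) = -1.
Legendre symbol -1 ⇒ 9539 is inert.

9539 remains inert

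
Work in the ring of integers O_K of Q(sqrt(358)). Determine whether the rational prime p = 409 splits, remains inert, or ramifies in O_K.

split

358 mod 4 = 2, hence disc K = 4·358 = 1432 and O_K = ℤ[√358].
Since gcd(409, 1432) = 1 the prime 409 does not ramify.
(358/409) = 358^204 mod 409 = 1, giving Legendre symbol 1.
(358/409) = 1, so 409 splits.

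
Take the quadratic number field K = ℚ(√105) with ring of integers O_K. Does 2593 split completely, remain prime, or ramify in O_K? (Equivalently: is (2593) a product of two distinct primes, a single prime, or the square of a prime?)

105 mod 4 = 1, hence disc K = 105 and O_K = ℤ[(1+√105)/2].
Since gcd(2593, 105) = 1 the prime 2593 does not ramify.
Compute (105/2593) via Euler: 105^((2593-1)/2) mod 2593 = 1, so (105/2593) = 1.
d is a quadratic residue mod p, hence 2593 splits in O_K.

splits completely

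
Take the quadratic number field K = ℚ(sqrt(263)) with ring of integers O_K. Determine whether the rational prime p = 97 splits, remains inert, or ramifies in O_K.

263 mod 4 = 3, hence disc K = 4·263 = 1052 and O_K = ℤ[√263].
97 ∤ 1052, so 97 is unramified.
Euler's criterion: 263^48 mod 97 = 96. Thus (263|97) = -1.
Legendre symbol -1 ⇒ 97 is inert.

inert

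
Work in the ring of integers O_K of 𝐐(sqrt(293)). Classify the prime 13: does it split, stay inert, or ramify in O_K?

Since 293 ≡ 1 mod 4, the ring of integers is ℤ[(1+√293)/2] with discriminant 293.
disc(K) = 293 is not divisible by 13; 13 is unramified.
Compute (293/13) via Euler: 7^((13-1)/2) mod 13 = 12, so (293/13) = -1.
d is a non-residue mod p, hence 13 remains inert in O_K.

p is inert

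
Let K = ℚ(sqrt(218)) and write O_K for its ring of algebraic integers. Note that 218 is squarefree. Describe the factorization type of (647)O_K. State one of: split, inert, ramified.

Since 218 ≢ 1 mod 4, the ring of integers is ℤ[√218] with discriminant 4·218 = 872.
disc(K) = 872 is not divisible by 647; 647 is unramified.
Compute (218/647) via Euler: 218^((647-1)/2) mod 647 = 1, so (218/647) = 1.
d is a quadratic residue mod p, hence 647 splits in O_K.

split — (647) = 𝔭₁𝔭₂ with 𝔭₁ ≠ 𝔭₂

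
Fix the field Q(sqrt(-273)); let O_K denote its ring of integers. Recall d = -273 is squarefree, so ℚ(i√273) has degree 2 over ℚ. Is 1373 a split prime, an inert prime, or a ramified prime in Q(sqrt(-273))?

d = -273 ≡ 3 (mod 4), so O_K = ℤ[√-273] and disc(K) = 4d = -1092.
1373 ∤ -1092, so 1373 is unramified.
(-273/1373) = 1100^686 mod 1373 = 1, giving Legendre symbol 1.
d is a quadratic residue mod p, hence 1373 splits in O_K.

split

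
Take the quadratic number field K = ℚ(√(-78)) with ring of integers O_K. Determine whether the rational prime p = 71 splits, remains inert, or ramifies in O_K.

71 splits in O_K

Since -78 ≢ 1 mod 4, the ring of integers is ℤ[√-78] with discriminant 4·(-78) = -312.
disc(K) = -312 is not divisible by 71; 71 is unramified.
Compute (-78/71) via Euler: 64^((71-1)/2) mod 71 = 1, so (-78/71) = 1.
d is a quadratic residue mod p, hence 71 splits in O_K.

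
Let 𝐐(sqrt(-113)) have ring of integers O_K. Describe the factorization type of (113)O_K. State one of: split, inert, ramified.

ramifies in O_K

Since -113 ≢ 1 mod 4, the ring of integers is ℤ[√-113] with discriminant 4·(-113) = -452.
disc(K) = -452 = 113·(-4), so p = 113 is ramified.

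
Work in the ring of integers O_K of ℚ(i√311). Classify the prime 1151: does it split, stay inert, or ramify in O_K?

1151 splits in O_K

d = -311 ≡ 1 (mod 4), so O_K = ℤ[(1+√-311)/2] and disc(K) = d = -311.
Since gcd(1151, -311) = 1 the prime 1151 does not ramify.
Euler's criterion: (-311)^575 mod 1151 = 1. Thus (-311|1151) = 1.
Legendre symbol 1 ⇒ 1151 is split.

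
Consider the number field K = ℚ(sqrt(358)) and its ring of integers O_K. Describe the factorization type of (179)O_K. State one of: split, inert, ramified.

ramified

Since 358 ≢ 1 mod 4, the ring of integers is ℤ[√358] with discriminant 4·358 = 1432.
disc(K) = 1432 = 179·8, so p = 179 is ramified.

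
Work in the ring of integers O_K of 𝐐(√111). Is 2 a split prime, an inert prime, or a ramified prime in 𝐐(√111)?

p ramifies

Since 111 ≢ 1 mod 4, the ring of integers is ℤ[√111] with discriminant 4·111 = 444.
Ramification test: 2 | 444. The prime 2 ramifies in K.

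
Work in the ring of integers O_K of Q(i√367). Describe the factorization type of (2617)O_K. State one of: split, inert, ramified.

inert

Since -367 ≡ 1 mod 4, the ring of integers is ℤ[(1+√-367)/2] with discriminant -367.
disc(K) = -367 is not divisible by 2617; 2617 is unramified.
Legendre symbol by Euler's criterion: (-367/2617) ≡ (-367)^1308 ≡ 2616 (mod 2617), i.e. (-367/2617) = -1.
Legendre symbol -1 ⇒ 2617 is inert.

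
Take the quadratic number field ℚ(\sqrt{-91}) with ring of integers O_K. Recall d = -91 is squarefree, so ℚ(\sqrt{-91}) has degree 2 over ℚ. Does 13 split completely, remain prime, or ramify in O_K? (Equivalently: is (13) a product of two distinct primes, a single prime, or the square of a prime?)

ramifies in O_K

-91 mod 4 = 1, hence disc K = -91 and O_K = ℤ[(1+√-91)/2].
Ramification test: 13 | -91. The prime 13 ramifies in K.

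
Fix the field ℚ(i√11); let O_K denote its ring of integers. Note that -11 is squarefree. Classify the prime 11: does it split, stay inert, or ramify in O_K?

d = -11 ≡ 1 (mod 4), so O_K = ℤ[(1+√-11)/2] and disc(K) = d = -11.
11 divides disc(K) = -11, so 11 ramifies.

p ramifies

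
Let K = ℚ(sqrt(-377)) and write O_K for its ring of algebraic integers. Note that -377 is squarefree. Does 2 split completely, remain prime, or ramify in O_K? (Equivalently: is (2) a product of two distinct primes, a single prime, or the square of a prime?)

Since -377 ≢ 1 mod 4, the ring of integers is ℤ[√-377] with discriminant 4·(-377) = -1508.
2 divides disc(K) = -1508, so 2 ramifies.

ramifies in O_K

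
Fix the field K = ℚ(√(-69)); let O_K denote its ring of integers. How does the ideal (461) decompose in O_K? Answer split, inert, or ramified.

inert

d = -69 ≡ 3 (mod 4), so O_K = ℤ[√-69] and disc(K) = 4d = -276.
Since gcd(461, -276) = 1 the prime 461 does not ramify.
(-69/461) = 392^230 mod 461 = 460, giving Legendre symbol -1.
d is a non-residue mod p, hence 461 remains inert in O_K.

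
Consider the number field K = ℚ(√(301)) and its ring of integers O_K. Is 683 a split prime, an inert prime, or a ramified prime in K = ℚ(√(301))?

p splits

301 mod 4 = 1, hence disc K = 301 and O_K = ℤ[(1+√301)/2].
683 ∤ 301, so 683 is unramified.
(301/683) = 301^341 mod 683 = 1, giving Legendre symbol 1.
(301/683) = 1, so 683 splits.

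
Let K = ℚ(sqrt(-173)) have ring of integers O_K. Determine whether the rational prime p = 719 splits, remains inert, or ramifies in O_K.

p splits

d = -173 ≡ 3 (mod 4), so O_K = ℤ[√-173] and disc(K) = 4d = -692.
disc(K) = -692 is not divisible by 719; 719 is unramified.
Compute (-173/719) via Euler: 546^((719-1)/2) mod 719 = 1, so (-173/719) = 1.
(-173/719) = 1, so 719 splits.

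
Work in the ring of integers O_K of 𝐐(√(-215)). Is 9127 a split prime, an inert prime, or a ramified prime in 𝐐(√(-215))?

9127 remains inert

Since -215 ≡ 1 mod 4, the ring of integers is ℤ[(1+√-215)/2] with discriminant -215.
disc(K) = -215 is not divisible by 9127; 9127 is unramified.
(-215/9127) = 8912^4563 mod 9127 = 9126, giving Legendre symbol -1.
Legendre symbol -1 ⇒ 9127 is inert.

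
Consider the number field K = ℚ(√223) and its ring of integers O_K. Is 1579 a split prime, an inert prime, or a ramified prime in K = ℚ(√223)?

223 mod 4 = 3, hence disc K = 4·223 = 892 and O_K = ℤ[√223].
Since gcd(1579, 892) = 1 the prime 1579 does not ramify.
Compute (223/1579) via Euler: 223^((1579-1)/2) mod 1579 = 1578, so (223/1579) = -1.
Legendre symbol -1 ⇒ 1579 is inert.

1579 remains inert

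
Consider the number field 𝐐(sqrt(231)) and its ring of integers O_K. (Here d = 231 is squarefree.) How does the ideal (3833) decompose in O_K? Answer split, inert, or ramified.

p is inert

d = 231 ≡ 3 (mod 4), so O_K = ℤ[√231] and disc(K) = 4d = 924.
3833 ∤ 924, so 3833 is unramified.
Compute (231/3833) via Euler: 231^((3833-1)/2) mod 3833 = 3832, so (231/3833) = -1.
d is a non-residue mod p, hence 3833 remains inert in O_K.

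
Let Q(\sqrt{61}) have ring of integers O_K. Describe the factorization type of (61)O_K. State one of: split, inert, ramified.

d = 61 ≡ 1 (mod 4), so O_K = ℤ[(1+√61)/2] and disc(K) = d = 61.
Ramification test: 61 | 61. The prime 61 ramifies in K.

p ramifies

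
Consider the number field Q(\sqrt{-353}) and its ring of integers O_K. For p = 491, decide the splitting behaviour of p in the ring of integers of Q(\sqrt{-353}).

Since -353 ≢ 1 mod 4, the ring of integers is ℤ[√-353] with discriminant 4·(-353) = -1412.
491 ∤ -1412, so 491 is unramified.
Euler's criterion: (-353)^245 mod 491 = 1. Thus (-353|491) = 1.
d is a quadratic residue mod p, hence 491 splits in O_K.

491 splits in O_K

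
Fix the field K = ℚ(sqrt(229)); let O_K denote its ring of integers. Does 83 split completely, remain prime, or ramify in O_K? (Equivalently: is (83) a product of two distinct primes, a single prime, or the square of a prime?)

split — (83) = 𝔭₁𝔭₂ with 𝔭₁ ≠ 𝔭₂

229 mod 4 = 1, hence disc K = 229 and O_K = ℤ[(1+√229)/2].
disc(K) = 229 is not divisible by 83; 83 is unramified.
(229/83) = 63^41 mod 83 = 1, giving Legendre symbol 1.
(229/83) = 1, so 83 splits.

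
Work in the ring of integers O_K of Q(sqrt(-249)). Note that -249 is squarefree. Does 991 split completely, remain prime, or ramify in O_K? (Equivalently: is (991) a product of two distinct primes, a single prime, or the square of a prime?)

-249 mod 4 = 3, hence disc K = 4·(-249) = -996 and O_K = ℤ[√-249].
disc(K) = -996 is not divisible by 991; 991 is unramified.
Euler's criterion: (-249)^495 mod 991 = 990. Thus (-249|991) = -1.
(-249/991) = -1, so 991 is inert.

remains prime (inert)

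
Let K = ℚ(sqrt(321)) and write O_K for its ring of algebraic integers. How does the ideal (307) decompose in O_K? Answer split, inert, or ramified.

Since 321 ≡ 1 mod 4, the ring of integers is ℤ[(1+√321)/2] with discriminant 321.
Since gcd(307, 321) = 1 the prime 307 does not ramify.
(321/307) = 14^153 mod 307 = 306, giving Legendre symbol -1.
(321/307) = -1, so 307 is inert.

307 remains inert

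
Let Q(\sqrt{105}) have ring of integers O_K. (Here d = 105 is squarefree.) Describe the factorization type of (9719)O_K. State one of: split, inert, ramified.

105 mod 4 = 1, hence disc K = 105 and O_K = ℤ[(1+√105)/2].
disc(K) = 105 is not divisible by 9719; 9719 is unramified.
Legendre symbol by Euler's criterion: (105/9719) ≡ 105^4859 ≡ 1 (mod 9719), i.e. (105/9719) = 1.
(105/9719) = 1, so 9719 splits.

p splits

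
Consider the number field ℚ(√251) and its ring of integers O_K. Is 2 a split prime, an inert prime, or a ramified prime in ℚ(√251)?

251 mod 4 = 3, hence disc K = 4·251 = 1004 and O_K = ℤ[√251].
2 divides disc(K) = 1004, so 2 ramifies.

ramified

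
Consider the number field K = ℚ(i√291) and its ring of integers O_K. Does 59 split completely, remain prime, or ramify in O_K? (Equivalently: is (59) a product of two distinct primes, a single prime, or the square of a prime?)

59 splits in O_K

d = -291 ≡ 1 (mod 4), so O_K = ℤ[(1+√-291)/2] and disc(K) = d = -291.
59 ∤ -291, so 59 is unramified.
Compute (-291/59) via Euler: 4^((59-1)/2) mod 59 = 1, so (-291/59) = 1.
(-291/59) = 1, so 59 splits.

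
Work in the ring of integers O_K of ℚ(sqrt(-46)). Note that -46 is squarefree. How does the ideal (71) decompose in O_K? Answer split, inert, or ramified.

-46 mod 4 = 2, hence disc K = 4·(-46) = -184 and O_K = ℤ[√-46].
71 ∤ -184, so 71 is unramified.
Compute (-46/71) via Euler: 25^((71-1)/2) mod 71 = 1, so (-46/71) = 1.
(-46/71) = 1, so 71 splits.

p splits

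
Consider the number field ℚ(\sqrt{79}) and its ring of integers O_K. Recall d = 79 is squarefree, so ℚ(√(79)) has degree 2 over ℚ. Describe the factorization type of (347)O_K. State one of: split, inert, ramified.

p is inert

79 mod 4 = 3, hence disc K = 4·79 = 316 and O_K = ℤ[√79].
347 ∤ 316, so 347 is unramified.
Compute (79/347) via Euler: 79^((347-1)/2) mod 347 = 346, so (79/347) = -1.
d is a non-residue mod p, hence 347 remains inert in O_K.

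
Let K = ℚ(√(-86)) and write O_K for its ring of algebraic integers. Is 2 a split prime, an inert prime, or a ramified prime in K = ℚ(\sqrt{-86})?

-86 mod 4 = 2, hence disc K = 4·(-86) = -344 and O_K = ℤ[√-86].
2 divides disc(K) = -344, so 2 ramifies.

2 is ramified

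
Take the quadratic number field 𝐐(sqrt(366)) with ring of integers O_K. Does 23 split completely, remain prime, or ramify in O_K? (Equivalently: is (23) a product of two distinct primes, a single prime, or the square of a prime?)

inert — (23) stays prime in O_K

Since 366 ≢ 1 mod 4, the ring of integers is ℤ[√366] with discriminant 4·366 = 1464.
Since gcd(23, 1464) = 1 the prime 23 does not ramify.
Compute (366/23) via Euler: 21^((23-1)/2) mod 23 = 22, so (366/23) = -1.
Legendre symbol -1 ⇒ 23 is inert.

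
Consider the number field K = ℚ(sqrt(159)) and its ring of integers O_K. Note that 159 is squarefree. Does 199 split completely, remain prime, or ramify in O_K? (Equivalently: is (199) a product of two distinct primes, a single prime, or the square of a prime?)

Since 159 ≢ 1 mod 4, the ring of integers is ℤ[√159] with discriminant 4·159 = 636.
disc(K) = 636 is not divisible by 199; 199 is unramified.
Compute (159/199) via Euler: 159^((199-1)/2) mod 199 = 198, so (159/199) = -1.
d is a non-residue mod p, hence 199 remains inert in O_K.

199 remains inert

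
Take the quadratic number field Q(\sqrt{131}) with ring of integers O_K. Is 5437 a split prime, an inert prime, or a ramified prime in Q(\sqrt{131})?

remains prime (inert)

d = 131 ≡ 3 (mod 4), so O_K = ℤ[√131] and disc(K) = 4d = 524.
disc(K) = 524 is not divisible by 5437; 5437 is unramified.
Legendre symbol by Euler's criterion: (131/5437) ≡ 131^2718 ≡ 5436 (mod 5437), i.e. (131/5437) = -1.
Legendre symbol -1 ⇒ 5437 is inert.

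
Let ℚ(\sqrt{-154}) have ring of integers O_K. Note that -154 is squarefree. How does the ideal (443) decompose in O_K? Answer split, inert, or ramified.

d = -154 ≡ 2 (mod 4), so O_K = ℤ[√-154] and disc(K) = 4d = -616.
443 ∤ -616, so 443 is unramified.
(-154/443) = 289^221 mod 443 = 1, giving Legendre symbol 1.
Legendre symbol 1 ⇒ 443 is split.

split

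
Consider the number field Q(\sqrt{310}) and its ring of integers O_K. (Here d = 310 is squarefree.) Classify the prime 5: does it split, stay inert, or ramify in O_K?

5 is ramified

d = 310 ≡ 2 (mod 4), so O_K = ℤ[√310] and disc(K) = 4d = 1240.
5 divides disc(K) = 1240, so 5 ramifies.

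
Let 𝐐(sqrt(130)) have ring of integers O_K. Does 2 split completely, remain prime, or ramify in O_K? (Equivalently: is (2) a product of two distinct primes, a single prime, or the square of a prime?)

ramified

130 mod 4 = 2, hence disc K = 4·130 = 520 and O_K = ℤ[√130].
Ramification test: 2 | 520. The prime 2 ramifies in K.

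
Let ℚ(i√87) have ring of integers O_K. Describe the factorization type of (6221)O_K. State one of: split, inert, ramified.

split

Since -87 ≡ 1 mod 4, the ring of integers is ℤ[(1+√-87)/2] with discriminant -87.
6221 ∤ -87, so 6221 is unramified.
Euler's criterion: (-87)^3110 mod 6221 = 1. Thus (-87|6221) = 1.
(-87/6221) = 1, so 6221 splits.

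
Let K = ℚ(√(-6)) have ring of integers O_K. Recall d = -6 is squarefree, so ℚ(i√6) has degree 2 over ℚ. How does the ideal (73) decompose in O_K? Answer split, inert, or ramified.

Since -6 ≢ 1 mod 4, the ring of integers is ℤ[√-6] with discriminant 4·(-6) = -24.
73 ∤ -24, so 73 is unramified.
Euler's criterion: (-6)^36 mod 73 = 1. Thus (-6|73) = 1.
(-6/73) = 1, so 73 splits.

73 splits in O_K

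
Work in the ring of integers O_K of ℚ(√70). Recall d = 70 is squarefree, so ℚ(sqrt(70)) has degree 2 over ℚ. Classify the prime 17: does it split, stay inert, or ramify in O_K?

d = 70 ≡ 2 (mod 4), so O_K = ℤ[√70] and disc(K) = 4d = 280.
Since gcd(17, 280) = 1 the prime 17 does not ramify.
Euler's criterion: 70^8 mod 17 = 1. Thus (70|17) = 1.
(70/17) = 1, so 17 splits.

p splits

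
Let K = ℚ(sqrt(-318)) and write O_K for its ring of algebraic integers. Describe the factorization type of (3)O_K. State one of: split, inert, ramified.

Since -318 ≢ 1 mod 4, the ring of integers is ℤ[√-318] with discriminant 4·(-318) = -1272.
disc(K) = -1272 = 3·(-424), so p = 3 is ramified.

ramified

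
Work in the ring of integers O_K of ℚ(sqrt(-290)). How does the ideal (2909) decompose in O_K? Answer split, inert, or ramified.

-290 mod 4 = 2, hence disc K = 4·(-290) = -1160 and O_K = ℤ[√-290].
2909 ∤ -1160, so 2909 is unramified.
Euler's criterion: (-290)^1454 mod 2909 = 2908. Thus (-290|2909) = -1.
d is a non-residue mod p, hence 2909 remains inert in O_K.

inert — (2909) stays prime in O_K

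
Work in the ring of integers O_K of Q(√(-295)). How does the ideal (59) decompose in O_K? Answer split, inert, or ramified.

p ramifies

Since -295 ≡ 1 mod 4, the ring of integers is ℤ[(1+√-295)/2] with discriminant -295.
disc(K) = -295 = 59·(-5), so p = 59 is ramified.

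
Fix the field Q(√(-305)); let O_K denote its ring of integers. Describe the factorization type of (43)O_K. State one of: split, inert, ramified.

inert

d = -305 ≡ 3 (mod 4), so O_K = ℤ[√-305] and disc(K) = 4d = -1220.
43 ∤ -1220, so 43 is unramified.
Compute (-305/43) via Euler: 39^((43-1)/2) mod 43 = 42, so (-305/43) = -1.
(-305/43) = -1, so 43 is inert.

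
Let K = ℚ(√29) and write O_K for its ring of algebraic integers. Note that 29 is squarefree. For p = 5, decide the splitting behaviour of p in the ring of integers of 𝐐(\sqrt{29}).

d = 29 ≡ 1 (mod 4), so O_K = ℤ[(1+√29)/2] and disc(K) = d = 29.
5 ∤ 29, so 5 is unramified.
Legendre symbol by Euler's criterion: (29/5) ≡ 29^2 ≡ 1 (mod 5), i.e. (29/5) = 1.
(29/5) = 1, so 5 splits.

p splits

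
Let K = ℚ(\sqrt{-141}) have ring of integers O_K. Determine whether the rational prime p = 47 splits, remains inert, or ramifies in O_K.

p ramifies

Since -141 ≢ 1 mod 4, the ring of integers is ℤ[√-141] with discriminant 4·(-141) = -564.
47 divides disc(K) = -564, so 47 ramifies.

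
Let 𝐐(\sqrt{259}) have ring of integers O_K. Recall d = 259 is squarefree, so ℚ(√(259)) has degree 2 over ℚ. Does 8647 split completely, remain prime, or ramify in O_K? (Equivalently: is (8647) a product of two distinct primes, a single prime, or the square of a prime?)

remains prime (inert)

Since 259 ≢ 1 mod 4, the ring of integers is ℤ[√259] with discriminant 4·259 = 1036.
8647 ∤ 1036, so 8647 is unramified.
Euler's criterion: 259^4323 mod 8647 = 8646. Thus (259|8647) = -1.
(259/8647) = -1, so 8647 is inert.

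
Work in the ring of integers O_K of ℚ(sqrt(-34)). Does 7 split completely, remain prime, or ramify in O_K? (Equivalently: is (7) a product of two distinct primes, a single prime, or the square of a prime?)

-34 mod 4 = 2, hence disc K = 4·(-34) = -136 and O_K = ℤ[√-34].
Since gcd(7, -136) = 1 the prime 7 does not ramify.
Compute (-34/7) via Euler: 1^((7-1)/2) mod 7 = 1, so (-34/7) = 1.
Legendre symbol 1 ⇒ 7 is split.

p splits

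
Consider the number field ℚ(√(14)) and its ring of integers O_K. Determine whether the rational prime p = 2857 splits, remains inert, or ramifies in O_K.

Since 14 ≢ 1 mod 4, the ring of integers is ℤ[√14] with discriminant 4·14 = 56.
disc(K) = 56 is not divisible by 2857; 2857 is unramified.
(14/2857) = 14^1428 mod 2857 = 1, giving Legendre symbol 1.
d is a quadratic residue mod p, hence 2857 splits in O_K.

2857 splits in O_K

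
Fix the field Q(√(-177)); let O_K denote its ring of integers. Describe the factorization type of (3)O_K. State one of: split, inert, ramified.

Since -177 ≢ 1 mod 4, the ring of integers is ℤ[√-177] with discriminant 4·(-177) = -708.
3 divides disc(K) = -708, so 3 ramifies.

3 is ramified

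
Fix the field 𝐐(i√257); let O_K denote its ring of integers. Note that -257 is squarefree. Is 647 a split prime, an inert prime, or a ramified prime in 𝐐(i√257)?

d = -257 ≡ 3 (mod 4), so O_K = ℤ[√-257] and disc(K) = 4d = -1028.
Since gcd(647, -1028) = 1 the prime 647 does not ramify.
Legendre symbol by Euler's criterion: (-257/647) ≡ (-257)^323 ≡ 646 (mod 647), i.e. (-257/647) = -1.
Legendre symbol -1 ⇒ 647 is inert.

remains prime (inert)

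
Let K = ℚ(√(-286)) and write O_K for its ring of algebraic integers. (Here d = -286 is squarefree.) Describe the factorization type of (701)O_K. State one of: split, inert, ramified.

splits completely

Since -286 ≢ 1 mod 4, the ring of integers is ℤ[√-286] with discriminant 4·(-286) = -1144.
701 ∤ -1144, so 701 is unramified.
(-286/701) = 415^350 mod 701 = 1, giving Legendre symbol 1.
d is a quadratic residue mod p, hence 701 splits in O_K.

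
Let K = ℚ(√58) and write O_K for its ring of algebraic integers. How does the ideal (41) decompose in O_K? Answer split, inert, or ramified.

58 mod 4 = 2, hence disc K = 4·58 = 232 and O_K = ℤ[√58].
41 ∤ 232, so 41 is unramified.
Legendre symbol by Euler's criterion: (58/41) ≡ 58^20 ≡ 40 (mod 41), i.e. (58/41) = -1.
Legendre symbol -1 ⇒ 41 is inert.

p is inert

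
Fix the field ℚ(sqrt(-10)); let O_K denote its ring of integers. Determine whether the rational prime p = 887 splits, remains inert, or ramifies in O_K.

Since -10 ≢ 1 mod 4, the ring of integers is ℤ[√-10] with discriminant 4·(-10) = -40.
disc(K) = -40 is not divisible by 887; 887 is unramified.
(-10/887) = 877^443 mod 887 = 1, giving Legendre symbol 1.
d is a quadratic residue mod p, hence 887 splits in O_K.

p splits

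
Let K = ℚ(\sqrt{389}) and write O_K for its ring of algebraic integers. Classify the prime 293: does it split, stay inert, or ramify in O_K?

Since 389 ≡ 1 mod 4, the ring of integers is ℤ[(1+√389)/2] with discriminant 389.
Since gcd(293, 389) = 1 the prime 293 does not ramify.
(389/293) = 96^146 mod 293 = 1, giving Legendre symbol 1.
Legendre symbol 1 ⇒ 293 is split.

split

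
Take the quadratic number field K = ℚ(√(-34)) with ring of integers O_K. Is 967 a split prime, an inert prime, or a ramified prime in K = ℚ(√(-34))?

remains prime (inert)

d = -34 ≡ 2 (mod 4), so O_K = ℤ[√-34] and disc(K) = 4d = -136.
Since gcd(967, -136) = 1 the prime 967 does not ramify.
Euler's criterion: (-34)^483 mod 967 = 966. Thus (-34|967) = -1.
d is a non-residue mod p, hence 967 remains inert in O_K.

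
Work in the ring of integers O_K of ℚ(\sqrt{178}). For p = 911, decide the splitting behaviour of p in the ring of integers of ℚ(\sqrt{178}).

split — (911) = 𝔭₁𝔭₂ with 𝔭₁ ≠ 𝔭₂

178 mod 4 = 2, hence disc K = 4·178 = 712 and O_K = ℤ[√178].
Since gcd(911, 712) = 1 the prime 911 does not ramify.
(178/911) = 178^455 mod 911 = 1, giving Legendre symbol 1.
(178/911) = 1, so 911 splits.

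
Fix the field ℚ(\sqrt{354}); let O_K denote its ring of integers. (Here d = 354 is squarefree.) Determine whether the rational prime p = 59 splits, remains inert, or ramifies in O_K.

59 is ramified

Since 354 ≢ 1 mod 4, the ring of integers is ℤ[√354] with discriminant 4·354 = 1416.
disc(K) = 1416 = 59·24, so p = 59 is ramified.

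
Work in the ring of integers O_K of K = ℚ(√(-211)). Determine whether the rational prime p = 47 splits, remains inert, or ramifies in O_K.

split — (47) = 𝔭₁𝔭₂ with 𝔭₁ ≠ 𝔭₂

d = -211 ≡ 1 (mod 4), so O_K = ℤ[(1+√-211)/2] and disc(K) = d = -211.
47 ∤ -211, so 47 is unramified.
Legendre symbol by Euler's criterion: (-211/47) ≡ (-211)^23 ≡ 1 (mod 47), i.e. (-211/47) = 1.
(-211/47) = 1, so 47 splits.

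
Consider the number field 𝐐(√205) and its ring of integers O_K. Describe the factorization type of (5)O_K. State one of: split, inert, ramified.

ramified — (5) = 𝔭²

205 mod 4 = 1, hence disc K = 205 and O_K = ℤ[(1+√205)/2].
5 divides disc(K) = 205, so 5 ramifies.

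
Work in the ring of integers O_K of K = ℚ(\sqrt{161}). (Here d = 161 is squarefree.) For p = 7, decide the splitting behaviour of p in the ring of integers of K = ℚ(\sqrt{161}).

ramified — (7) = 𝔭²

Since 161 ≡ 1 mod 4, the ring of integers is ℤ[(1+√161)/2] with discriminant 161.
Ramification test: 7 | 161. The prime 7 ramifies in K.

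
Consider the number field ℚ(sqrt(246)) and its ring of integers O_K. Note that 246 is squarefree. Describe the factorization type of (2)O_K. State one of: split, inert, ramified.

Since 246 ≢ 1 mod 4, the ring of integers is ℤ[√246] with discriminant 4·246 = 984.
Ramification test: 2 | 984. The prime 2 ramifies in K.

p ramifies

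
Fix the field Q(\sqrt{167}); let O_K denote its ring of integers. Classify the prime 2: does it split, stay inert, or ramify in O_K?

ramified

167 mod 4 = 3, hence disc K = 4·167 = 668 and O_K = ℤ[√167].
Ramification test: 2 | 668. The prime 2 ramifies in K.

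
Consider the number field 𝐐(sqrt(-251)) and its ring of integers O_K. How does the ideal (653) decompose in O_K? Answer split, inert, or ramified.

Since -251 ≡ 1 mod 4, the ring of integers is ℤ[(1+√-251)/2] with discriminant -251.
disc(K) = -251 is not divisible by 653; 653 is unramified.
(-251/653) = 402^326 mod 653 = 652, giving Legendre symbol -1.
(-251/653) = -1, so 653 is inert.

inert — (653) stays prime in O_K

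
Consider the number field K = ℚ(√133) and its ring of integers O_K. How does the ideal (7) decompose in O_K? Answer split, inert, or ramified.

ramified — (7) = 𝔭²

d = 133 ≡ 1 (mod 4), so O_K = ℤ[(1+√133)/2] and disc(K) = d = 133.
Ramification test: 7 | 133. The prime 7 ramifies in K.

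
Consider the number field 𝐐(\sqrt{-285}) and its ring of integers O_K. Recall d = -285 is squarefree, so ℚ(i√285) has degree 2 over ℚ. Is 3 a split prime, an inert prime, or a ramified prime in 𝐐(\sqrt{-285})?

ramified — (3) = 𝔭²

-285 mod 4 = 3, hence disc K = 4·(-285) = -1140 and O_K = ℤ[√-285].
Ramification test: 3 | -1140. The prime 3 ramifies in K.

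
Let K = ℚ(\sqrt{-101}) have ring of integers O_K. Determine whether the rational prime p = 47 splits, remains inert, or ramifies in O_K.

47 remains inert

-101 mod 4 = 3, hence disc K = 4·(-101) = -404 and O_K = ℤ[√-101].
47 ∤ -404, so 47 is unramified.
Compute (-101/47) via Euler: 40^((47-1)/2) mod 47 = 46, so (-101/47) = -1.
Legendre symbol -1 ⇒ 47 is inert.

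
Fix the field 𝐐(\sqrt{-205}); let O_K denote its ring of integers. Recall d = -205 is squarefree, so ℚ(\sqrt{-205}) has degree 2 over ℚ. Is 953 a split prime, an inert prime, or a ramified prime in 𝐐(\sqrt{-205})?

inert — (953) stays prime in O_K

Since -205 ≢ 1 mod 4, the ring of integers is ℤ[√-205] with discriminant 4·(-205) = -820.
disc(K) = -820 is not divisible by 953; 953 is unramified.
Euler's criterion: (-205)^476 mod 953 = 952. Thus (-205|953) = -1.
d is a non-residue mod p, hence 953 remains inert in O_K.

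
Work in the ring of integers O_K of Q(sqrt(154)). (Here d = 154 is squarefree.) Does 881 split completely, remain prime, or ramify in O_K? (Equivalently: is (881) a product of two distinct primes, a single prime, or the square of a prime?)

inert

Since 154 ≢ 1 mod 4, the ring of integers is ℤ[√154] with discriminant 4·154 = 616.
disc(K) = 616 is not divisible by 881; 881 is unramified.
Compute (154/881) via Euler: 154^((881-1)/2) mod 881 = 880, so (154/881) = -1.
Legendre symbol -1 ⇒ 881 is inert.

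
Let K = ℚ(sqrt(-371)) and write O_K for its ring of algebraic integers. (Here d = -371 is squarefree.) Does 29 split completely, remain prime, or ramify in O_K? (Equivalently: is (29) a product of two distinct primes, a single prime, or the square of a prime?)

-371 mod 4 = 1, hence disc K = -371 and O_K = ℤ[(1+√-371)/2].
29 ∤ -371, so 29 is unramified.
Legendre symbol by Euler's criterion: (-371/29) ≡ (-371)^14 ≡ 1 (mod 29), i.e. (-371/29) = 1.
d is a quadratic residue mod p, hence 29 splits in O_K.

split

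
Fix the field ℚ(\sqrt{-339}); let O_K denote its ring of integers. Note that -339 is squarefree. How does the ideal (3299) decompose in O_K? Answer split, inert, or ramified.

Since -339 ≡ 1 mod 4, the ring of integers is ℤ[(1+√-339)/2] with discriminant -339.
Since gcd(3299, -339) = 1 the prime 3299 does not ramify.
Euler's criterion: (-339)^1649 mod 3299 = 3298. Thus (-339|3299) = -1.
Legendre symbol -1 ⇒ 3299 is inert.

3299 remains inert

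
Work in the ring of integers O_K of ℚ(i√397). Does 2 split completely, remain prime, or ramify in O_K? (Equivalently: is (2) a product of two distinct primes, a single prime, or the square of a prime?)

d = -397 ≡ 3 (mod 4), so O_K = ℤ[√-397] and disc(K) = 4d = -1588.
disc(K) = -1588 = 2·(-794), so p = 2 is ramified.

2 is ramified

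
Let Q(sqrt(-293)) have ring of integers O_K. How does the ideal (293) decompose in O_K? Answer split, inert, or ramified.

ramified — (293) = 𝔭²

-293 mod 4 = 3, hence disc K = 4·(-293) = -1172 and O_K = ℤ[√-293].
disc(K) = -1172 = 293·(-4), so p = 293 is ramified.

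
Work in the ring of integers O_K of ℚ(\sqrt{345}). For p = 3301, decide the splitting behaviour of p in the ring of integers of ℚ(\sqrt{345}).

split — (3301) = 𝔭₁𝔭₂ with 𝔭₁ ≠ 𝔭₂

d = 345 ≡ 1 (mod 4), so O_K = ℤ[(1+√345)/2] and disc(K) = d = 345.
disc(K) = 345 is not divisible by 3301; 3301 is unramified.
Legendre symbol by Euler's criterion: (345/3301) ≡ 345^1650 ≡ 1 (mod 3301), i.e. (345/3301) = 1.
(345/3301) = 1, so 3301 splits.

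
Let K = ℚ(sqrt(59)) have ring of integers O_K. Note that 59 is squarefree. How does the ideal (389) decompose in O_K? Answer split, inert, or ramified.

d = 59 ≡ 3 (mod 4), so O_K = ℤ[√59] and disc(K) = 4d = 236.
389 ∤ 236, so 389 is unramified.
Compute (59/389) via Euler: 59^((389-1)/2) mod 389 = 1, so (59/389) = 1.
d is a quadratic residue mod p, hence 389 splits in O_K.

split — (389) = 𝔭₁𝔭₂ with 𝔭₁ ≠ 𝔭₂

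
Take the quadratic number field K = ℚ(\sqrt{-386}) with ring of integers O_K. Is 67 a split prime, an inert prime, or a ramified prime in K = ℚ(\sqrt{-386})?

67 splits in O_K

-386 mod 4 = 2, hence disc K = 4·(-386) = -1544 and O_K = ℤ[√-386].
67 ∤ -1544, so 67 is unramified.
Euler's criterion: (-386)^33 mod 67 = 1. Thus (-386|67) = 1.
(-386/67) = 1, so 67 splits.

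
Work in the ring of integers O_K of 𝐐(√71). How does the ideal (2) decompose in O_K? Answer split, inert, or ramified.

p ramifies

d = 71 ≡ 3 (mod 4), so O_K = ℤ[√71] and disc(K) = 4d = 284.
disc(K) = 284 = 2·142, so p = 2 is ramified.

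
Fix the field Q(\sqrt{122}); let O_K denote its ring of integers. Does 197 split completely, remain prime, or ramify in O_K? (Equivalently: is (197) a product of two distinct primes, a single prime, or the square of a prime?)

inert

Since 122 ≢ 1 mod 4, the ring of integers is ℤ[√122] with discriminant 4·122 = 488.
Since gcd(197, 488) = 1 the prime 197 does not ramify.
Legendre symbol by Euler's criterion: (122/197) ≡ 122^98 ≡ 196 (mod 197), i.e. (122/197) = -1.
d is a non-residue mod p, hence 197 remains inert in O_K.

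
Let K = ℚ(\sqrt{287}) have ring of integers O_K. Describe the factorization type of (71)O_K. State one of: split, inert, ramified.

Since 287 ≢ 1 mod 4, the ring of integers is ℤ[√287] with discriminant 4·287 = 1148.
disc(K) = 1148 is not divisible by 71; 71 is unramified.
Legendre symbol by Euler's criterion: (287/71) ≡ 287^35 ≡ 1 (mod 71), i.e. (287/71) = 1.
(287/71) = 1, so 71 splits.

p splits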